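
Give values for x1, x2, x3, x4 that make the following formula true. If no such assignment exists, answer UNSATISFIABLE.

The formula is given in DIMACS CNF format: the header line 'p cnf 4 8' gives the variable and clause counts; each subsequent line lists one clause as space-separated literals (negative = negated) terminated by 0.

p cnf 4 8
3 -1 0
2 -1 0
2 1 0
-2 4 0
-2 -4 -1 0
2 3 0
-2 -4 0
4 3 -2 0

Branch on x3: set x3 = True.
Branch on x2: set x2 = True.
The clause (x4) is unit, so x4 = True.
That conflicts with the unit clause (¬x4).
That branch fails; take x2 = False instead.
The clause (¬x1) is unit, so x1 = False.
That conflicts with the unit clause (x1).
Both values of x2 lead to a conflict.
That branch fails; take x3 = False instead.
The clause (¬x1) is unit, so x1 = False.
The clause (x2) is unit, so x2 = True.
The clause (x4) is unit, so x4 = True.
That conflicts with the unit clause (¬x4).
Both values of x3 lead to a conflict.

UNSATISFIABLE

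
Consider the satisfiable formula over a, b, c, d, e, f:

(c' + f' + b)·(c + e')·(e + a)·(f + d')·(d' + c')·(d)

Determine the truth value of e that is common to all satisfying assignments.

Suppose e = 1.
From the singleton clause (c), c = 1.
From the singleton clause (d'), d = 0.
Now (d) is unsatisfied and unit — conflict.
So every satisfying assignment has e = False.

False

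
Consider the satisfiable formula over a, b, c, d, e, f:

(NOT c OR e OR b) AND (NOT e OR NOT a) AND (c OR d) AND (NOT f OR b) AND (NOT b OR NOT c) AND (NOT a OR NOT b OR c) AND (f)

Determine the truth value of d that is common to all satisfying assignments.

Suppose d = false.
The clause (c) is unit, so c = true.
The clause (NOT b) is unit, so b = false.
The clause (e) is unit, so e = true.
The clause (NOT a) is unit, so a = false.
The clause (NOT f) is unit, so f = false.
But (f) is also a unit clause — contradiction.
So every satisfying assignment has d = True.

True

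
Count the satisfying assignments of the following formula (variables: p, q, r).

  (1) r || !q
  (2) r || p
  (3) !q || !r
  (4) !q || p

There are 2^3 = 8 truth assignments over (p, q, r).
Check each against the 4 clauses (columns in the order p, q, r):
  F F F  ✗ fails (r || p)
  F F T  ✓ satisfies all
  F T F  ✗ fails (r || !q)
  F T T  ✗ fails (!q || !r)
  T F F  ✓ satisfies all
  T F T  ✓ satisfies all
  T T F  ✗ fails (r || !q)
  T T T  ✗ fails (!q || !r)
3 of the 8 rows are models.

3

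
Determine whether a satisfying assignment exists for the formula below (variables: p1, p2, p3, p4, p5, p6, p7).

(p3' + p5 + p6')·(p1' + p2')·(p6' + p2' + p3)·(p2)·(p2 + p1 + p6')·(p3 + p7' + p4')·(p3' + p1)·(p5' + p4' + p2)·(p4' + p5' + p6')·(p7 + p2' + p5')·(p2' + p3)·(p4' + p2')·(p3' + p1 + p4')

No, unsatisfiable

From the singleton clause (p2), p2 = 1.
From the singleton clause (p1'), p1 = 0.
From the singleton clause (p3'), p3 = 0.
That conflicts with the unit clause (p3).
No assignment satisfies every clause.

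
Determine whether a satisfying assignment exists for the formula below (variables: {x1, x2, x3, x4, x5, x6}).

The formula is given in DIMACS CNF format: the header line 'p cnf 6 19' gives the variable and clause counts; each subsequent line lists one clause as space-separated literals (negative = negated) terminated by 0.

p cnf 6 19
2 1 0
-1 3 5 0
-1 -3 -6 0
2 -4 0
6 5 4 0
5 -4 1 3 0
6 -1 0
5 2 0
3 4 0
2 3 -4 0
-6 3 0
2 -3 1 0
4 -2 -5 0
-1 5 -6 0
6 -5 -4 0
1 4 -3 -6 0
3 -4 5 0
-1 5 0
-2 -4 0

Suppose x2 = True.
Unit clause (¬x4) forces x4 = False.
Unit clause (x3) forces x3 = True.
Unit clause (¬x5) forces x5 = False.
Unit clause (x6) forces x6 = True.
Unit clause (¬x1) forces x1 = False.
That conflicts with the unit clause (x1).
Backtrack on x2: now try x2 = False.
Unit clause (x1) forces x1 = True.
Unit clause (¬x4) forces x4 = False.
Unit clause (x6) forces x6 = True.
Unit clause (¬x3) forces x3 = False.
That conflicts with the unit clause (x3).
Either choice for x2 ends in contradiction.
No assignment satisfies every clause.

No, unsatisfiable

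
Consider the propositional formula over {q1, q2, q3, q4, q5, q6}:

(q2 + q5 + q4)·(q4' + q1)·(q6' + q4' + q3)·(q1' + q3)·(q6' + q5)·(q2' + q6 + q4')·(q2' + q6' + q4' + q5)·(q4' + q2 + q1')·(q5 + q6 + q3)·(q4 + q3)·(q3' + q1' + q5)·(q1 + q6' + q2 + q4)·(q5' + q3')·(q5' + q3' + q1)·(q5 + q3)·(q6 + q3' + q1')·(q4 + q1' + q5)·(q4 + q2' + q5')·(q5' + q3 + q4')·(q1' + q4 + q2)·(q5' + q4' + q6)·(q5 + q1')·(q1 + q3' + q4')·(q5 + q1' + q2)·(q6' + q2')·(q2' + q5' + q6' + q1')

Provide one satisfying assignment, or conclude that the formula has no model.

q1=0,  q2=1,  q3=1,  q4=0,  q5=0,  q6=0

Branch on q4: set q4 = 0.
Unit clause (q3) forces q3 = 1.
Unit clause (q5') forces q5 = 0.
Unit clause (q2) forces q2 = 1.
Unit clause (q6') forces q6 = 0.
Unit clause (q1') forces q1 = 0.
This assignment satisfies each clause.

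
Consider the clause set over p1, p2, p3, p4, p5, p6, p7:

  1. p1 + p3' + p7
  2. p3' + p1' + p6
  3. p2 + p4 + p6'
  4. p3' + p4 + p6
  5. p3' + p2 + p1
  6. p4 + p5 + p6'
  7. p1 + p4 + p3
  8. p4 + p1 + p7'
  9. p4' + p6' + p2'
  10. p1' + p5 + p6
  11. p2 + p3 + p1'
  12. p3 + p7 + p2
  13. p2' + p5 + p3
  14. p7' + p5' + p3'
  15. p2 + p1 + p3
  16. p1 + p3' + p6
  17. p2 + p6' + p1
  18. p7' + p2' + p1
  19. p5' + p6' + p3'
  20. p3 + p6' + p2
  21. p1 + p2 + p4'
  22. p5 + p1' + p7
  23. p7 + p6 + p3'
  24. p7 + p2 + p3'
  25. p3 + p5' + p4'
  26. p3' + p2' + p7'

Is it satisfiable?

Branch on p1: set p1 = 1.
Branch on p3: set p3 = 0.
From the singleton clause (p2), p2 = 1.
From the singleton clause (p5), p5 = 1.
From the singleton clause (p4'), p4 = 0.
No clause remains; p6, p7 are free.
A satisfying assignment: p1 ↦ 1, p2 ↦ 1, p3 ↦ 0, p4 ↦ 0, p5 ↦ 1, p6 ↦ 1, p7 ↦ 1.

Yes, satisfiable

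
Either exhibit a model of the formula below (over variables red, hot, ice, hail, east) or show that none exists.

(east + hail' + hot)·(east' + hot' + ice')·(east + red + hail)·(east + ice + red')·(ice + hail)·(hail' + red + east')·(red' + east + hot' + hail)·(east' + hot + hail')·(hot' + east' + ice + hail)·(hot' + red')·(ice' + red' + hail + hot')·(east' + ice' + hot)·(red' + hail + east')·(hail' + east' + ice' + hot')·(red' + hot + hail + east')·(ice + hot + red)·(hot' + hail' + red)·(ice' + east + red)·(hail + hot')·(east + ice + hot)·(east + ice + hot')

red: 1,  hot: 0,  ice: 1,  hail: 0,  east: 0

Suppose ice = 1.
Suppose east = 0.
Unit clause (red) forces red = 1.
Unit clause (hot') forces hot = 0.
Unit clause (hail') forces hail = 0.
This assignment satisfies each clause.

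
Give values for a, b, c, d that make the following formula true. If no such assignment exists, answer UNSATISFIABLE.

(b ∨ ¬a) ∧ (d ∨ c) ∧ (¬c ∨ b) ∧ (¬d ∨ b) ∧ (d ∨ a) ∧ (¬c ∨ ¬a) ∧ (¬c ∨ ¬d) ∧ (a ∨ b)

Try b = True.
Try d = True.
Unit clause (¬c) forces c = False.
No clause remains; a is free.

a ↦ True, b ↦ True, c ↦ False, d ↦ True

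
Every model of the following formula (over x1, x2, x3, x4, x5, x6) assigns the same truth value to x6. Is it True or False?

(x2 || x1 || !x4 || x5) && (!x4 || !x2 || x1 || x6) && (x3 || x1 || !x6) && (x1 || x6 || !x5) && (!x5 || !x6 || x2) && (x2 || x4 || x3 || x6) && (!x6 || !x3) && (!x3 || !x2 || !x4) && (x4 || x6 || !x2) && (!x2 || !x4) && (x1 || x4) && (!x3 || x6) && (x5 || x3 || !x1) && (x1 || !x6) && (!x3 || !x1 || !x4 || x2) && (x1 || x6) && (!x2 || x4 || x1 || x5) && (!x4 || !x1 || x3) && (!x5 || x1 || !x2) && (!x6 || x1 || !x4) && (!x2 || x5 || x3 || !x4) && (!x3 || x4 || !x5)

Suppose x6 = false.
From the singleton clause (!x3), x3 = false.
From the singleton clause (x1), x1 = true.
From the singleton clause (x5), x5 = true.
From the singleton clause (!x4), x4 = false.
From the singleton clause (x2), x2 = true.
That conflicts with the unit clause (!x2).
So every satisfying assignment has x6 = True.

True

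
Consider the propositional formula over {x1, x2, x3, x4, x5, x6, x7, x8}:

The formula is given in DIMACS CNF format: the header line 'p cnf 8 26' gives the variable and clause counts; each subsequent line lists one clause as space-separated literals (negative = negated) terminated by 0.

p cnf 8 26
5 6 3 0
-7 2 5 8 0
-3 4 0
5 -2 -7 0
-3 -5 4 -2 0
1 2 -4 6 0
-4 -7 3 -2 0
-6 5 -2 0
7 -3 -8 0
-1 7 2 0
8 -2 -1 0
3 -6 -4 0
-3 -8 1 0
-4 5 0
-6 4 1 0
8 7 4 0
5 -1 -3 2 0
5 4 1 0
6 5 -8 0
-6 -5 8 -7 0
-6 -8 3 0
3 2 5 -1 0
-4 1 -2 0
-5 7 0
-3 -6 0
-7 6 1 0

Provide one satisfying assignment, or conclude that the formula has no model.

Suppose x3 = False.
Suppose x5 = True.
The clause (x7) is unit, so x7 = True.
Suppose x4 = True.
The clause (¬x2) is unit, so x2 = False.
The clause (¬x6) is unit, so x6 = False.
The clause (x1) is unit, so x1 = True.
No clause remains; x8 is free.

x1=True; x2=False; x3=False; x4=True; x5=True; x6=False; x7=True; x8=False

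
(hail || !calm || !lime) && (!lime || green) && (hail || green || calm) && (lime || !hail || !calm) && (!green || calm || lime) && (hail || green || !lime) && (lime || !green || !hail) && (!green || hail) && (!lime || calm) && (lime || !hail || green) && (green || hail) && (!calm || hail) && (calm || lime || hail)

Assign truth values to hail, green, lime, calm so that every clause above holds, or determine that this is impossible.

Branch on lime: set lime = true.
The clause (green) is unit, so green = true.
The clause (hail) is unit, so hail = true.
The clause (calm) is unit, so calm = true.
Every clause now holds.

hail=true,  green=true,  lime=true,  calm=true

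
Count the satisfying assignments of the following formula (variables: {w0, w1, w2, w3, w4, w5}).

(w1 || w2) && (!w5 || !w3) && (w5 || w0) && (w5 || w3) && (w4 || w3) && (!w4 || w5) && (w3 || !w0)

There are 2^6 = 64 truth assignments over (w0, w1, w2, w3, w4, w5).
Split on w3. With w3 = true, the clauses containing w3 are satisfied and !w3 drops from the rest; 3 of the 2^5 = 32 assignments to the other variables satisfy what remains.
With w3 = false, by the same count on the reduced clause set, 3 assignments work.
Total: 3 + 3 = 6.

6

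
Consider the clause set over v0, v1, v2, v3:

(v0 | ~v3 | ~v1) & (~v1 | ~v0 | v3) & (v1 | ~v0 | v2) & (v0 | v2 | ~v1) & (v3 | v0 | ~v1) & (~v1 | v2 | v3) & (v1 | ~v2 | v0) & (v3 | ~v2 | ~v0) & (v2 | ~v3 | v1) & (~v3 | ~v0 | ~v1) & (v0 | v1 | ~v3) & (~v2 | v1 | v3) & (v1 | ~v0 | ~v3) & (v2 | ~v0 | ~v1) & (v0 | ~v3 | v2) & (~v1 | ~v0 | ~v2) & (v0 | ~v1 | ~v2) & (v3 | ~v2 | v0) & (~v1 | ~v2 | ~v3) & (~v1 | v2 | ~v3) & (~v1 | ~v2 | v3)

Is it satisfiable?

Suppose v0 = 0.
Suppose v3 = 0.
From the singleton clause (~v1), v1 = 0.
From the singleton clause (~v2), v2 = 0.
This assignment satisfies each clause.
A satisfying assignment: v0: 0; v1: 0; v2: 0; v3: 0.

Yes, satisfiable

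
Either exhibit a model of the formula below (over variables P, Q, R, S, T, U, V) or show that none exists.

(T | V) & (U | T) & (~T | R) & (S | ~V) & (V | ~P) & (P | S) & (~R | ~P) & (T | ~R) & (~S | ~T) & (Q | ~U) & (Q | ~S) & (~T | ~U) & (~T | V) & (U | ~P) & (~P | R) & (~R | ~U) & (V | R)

Case T = 0:
From the singleton clause (V), V = 1.
From the singleton clause (U), U = 1.
From the singleton clause (S), S = 1.
From the singleton clause (~R), R = 0.
From the singleton clause (Q), Q = 1.
From the singleton clause (~P), P = 0.
This assignment satisfies each clause.

P: 0, Q: 1, R: 0, S: 1, T: 0, U: 1, V: 1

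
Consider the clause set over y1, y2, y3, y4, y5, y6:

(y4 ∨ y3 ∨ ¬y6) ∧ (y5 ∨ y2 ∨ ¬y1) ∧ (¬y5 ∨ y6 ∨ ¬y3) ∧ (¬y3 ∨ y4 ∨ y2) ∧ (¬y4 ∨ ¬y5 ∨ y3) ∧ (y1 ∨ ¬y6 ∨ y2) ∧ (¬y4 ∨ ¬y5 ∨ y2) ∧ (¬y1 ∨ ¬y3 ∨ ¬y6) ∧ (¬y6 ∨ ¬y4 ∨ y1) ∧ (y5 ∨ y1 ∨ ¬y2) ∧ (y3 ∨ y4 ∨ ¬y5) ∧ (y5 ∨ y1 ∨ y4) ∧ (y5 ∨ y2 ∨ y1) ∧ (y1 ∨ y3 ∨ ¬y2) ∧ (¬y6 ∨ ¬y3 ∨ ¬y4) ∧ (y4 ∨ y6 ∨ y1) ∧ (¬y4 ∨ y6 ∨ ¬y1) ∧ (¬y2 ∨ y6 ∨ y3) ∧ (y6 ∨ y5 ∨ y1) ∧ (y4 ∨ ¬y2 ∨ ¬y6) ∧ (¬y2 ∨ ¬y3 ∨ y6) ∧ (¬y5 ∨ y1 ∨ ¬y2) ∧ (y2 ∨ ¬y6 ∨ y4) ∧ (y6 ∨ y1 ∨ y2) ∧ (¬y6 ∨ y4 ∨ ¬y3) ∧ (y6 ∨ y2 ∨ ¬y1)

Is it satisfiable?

Yes

Suppose y4 = True.
Suppose y5 = False.
Suppose y2 = True.
(y1) alone gives y1 = True.
(y6) alone gives y6 = True.
(¬y3) alone gives y3 = False.
All clauses are satisfied.
A satisfying assignment: y1: True; y2: True; y3: False; y4: True; y5: False; y6: True.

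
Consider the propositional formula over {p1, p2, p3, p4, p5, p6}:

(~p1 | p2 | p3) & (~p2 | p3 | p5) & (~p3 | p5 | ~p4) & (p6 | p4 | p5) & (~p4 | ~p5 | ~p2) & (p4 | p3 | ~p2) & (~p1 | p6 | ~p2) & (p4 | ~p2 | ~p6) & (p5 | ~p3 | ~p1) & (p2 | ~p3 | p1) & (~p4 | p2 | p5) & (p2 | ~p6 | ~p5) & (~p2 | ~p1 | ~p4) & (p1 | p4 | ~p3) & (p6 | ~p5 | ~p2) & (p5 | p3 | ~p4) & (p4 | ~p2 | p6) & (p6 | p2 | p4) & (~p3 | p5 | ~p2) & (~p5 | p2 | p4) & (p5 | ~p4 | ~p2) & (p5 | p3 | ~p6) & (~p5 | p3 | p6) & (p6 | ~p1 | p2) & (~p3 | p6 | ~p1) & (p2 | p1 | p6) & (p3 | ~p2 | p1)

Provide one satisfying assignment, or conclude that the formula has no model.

UNSATISFIABLE

Case p1 = 0:
Case p2 = 1:
Unit clause (p3) forces p3 = 1.
Unit clause (p4) forces p4 = 1.
Unit clause (p5) forces p5 = 1.
But (~p5) is also a unit clause — contradiction.
Undo p2 and try p2 = 0.
Unit clause (~p3) forces p3 = 0.
Unit clause (p6) forces p6 = 1.
Unit clause (~p5) forces p5 = 0.
But (p5) is also a unit clause — contradiction.
Neither p2 = 1 nor p2 = 0 works.
Undo p1 and try p1 = 1.
Case p2 = 1:
Unit clause (p6) forces p6 = 1.
Unit clause (p4) forces p4 = 1.
But (~p4) is also a unit clause — contradiction.
Undo p2 and try p2 = 0.
Unit clause (p3) forces p3 = 1.
Unit clause (p5) forces p5 = 1.
Unit clause (~p6) forces p6 = 0.
But (p6) is also a unit clause — contradiction.
Neither p2 = 1 nor p2 = 0 works.
Neither p1 = 1 nor p1 = 0 works.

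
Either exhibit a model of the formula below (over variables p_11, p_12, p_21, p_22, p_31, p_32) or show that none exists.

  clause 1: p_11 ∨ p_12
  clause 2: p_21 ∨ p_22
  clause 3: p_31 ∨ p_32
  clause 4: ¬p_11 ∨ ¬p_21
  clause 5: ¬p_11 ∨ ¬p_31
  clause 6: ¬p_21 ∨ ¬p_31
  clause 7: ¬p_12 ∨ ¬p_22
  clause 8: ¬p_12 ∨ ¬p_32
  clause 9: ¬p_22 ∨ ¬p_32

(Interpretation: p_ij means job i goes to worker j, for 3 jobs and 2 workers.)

Branch on p_11: set p_11 = True.
(¬p_21) alone gives p_21 = False.
(p_22) alone gives p_22 = True.
(¬p_31) alone gives p_31 = False.
(p_32) alone gives p_32 = True.
But (¬p_32) is also a unit clause — contradiction.
So p_11 must be the other value — set p_11 = False.
(p_12) alone gives p_12 = True.
(¬p_22) alone gives p_22 = False.
(p_21) alone gives p_21 = True.
(¬p_31) alone gives p_31 = False.
(p_32) alone gives p_32 = True.
But (¬p_32) is also a unit clause — contradiction.
Neither p_11 = True nor p_11 = False works.

UNSATISFIABLE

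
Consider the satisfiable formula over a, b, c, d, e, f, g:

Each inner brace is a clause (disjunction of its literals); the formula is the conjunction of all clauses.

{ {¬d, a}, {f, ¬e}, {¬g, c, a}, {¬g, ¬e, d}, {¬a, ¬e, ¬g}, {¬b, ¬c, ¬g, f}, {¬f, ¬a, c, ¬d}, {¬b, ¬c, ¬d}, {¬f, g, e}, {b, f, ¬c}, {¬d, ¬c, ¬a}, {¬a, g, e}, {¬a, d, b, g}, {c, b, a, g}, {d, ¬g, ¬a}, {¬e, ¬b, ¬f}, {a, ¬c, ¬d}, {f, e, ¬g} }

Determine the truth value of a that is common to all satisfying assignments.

False

Suppose a = True.
Branch on f: set f = True.
Branch on e: set e = False.
The clause (g) is unit, so g = True.
The clause (d) is unit, so d = True.
The clause (c) is unit, so c = True.
Now (¬c) is unsatisfied and unit — conflict.
Backtrack on e: now try e = True.
The clause (¬g) is unit, so g = False.
The clause (¬b) is unit, so b = False.
The clause (d) is unit, so d = True.
The clause (c) is unit, so c = True.
Now (¬c) is unsatisfied and unit — conflict.
Neither e = True nor e = False works.
Backtrack on f: now try f = False.
The clause (¬e) is unit, so e = False.
The clause (g) is unit, so g = True.
Now (¬g) is unsatisfied and unit — conflict.
Neither f = True nor f = False works.
So every satisfying assignment has a = False.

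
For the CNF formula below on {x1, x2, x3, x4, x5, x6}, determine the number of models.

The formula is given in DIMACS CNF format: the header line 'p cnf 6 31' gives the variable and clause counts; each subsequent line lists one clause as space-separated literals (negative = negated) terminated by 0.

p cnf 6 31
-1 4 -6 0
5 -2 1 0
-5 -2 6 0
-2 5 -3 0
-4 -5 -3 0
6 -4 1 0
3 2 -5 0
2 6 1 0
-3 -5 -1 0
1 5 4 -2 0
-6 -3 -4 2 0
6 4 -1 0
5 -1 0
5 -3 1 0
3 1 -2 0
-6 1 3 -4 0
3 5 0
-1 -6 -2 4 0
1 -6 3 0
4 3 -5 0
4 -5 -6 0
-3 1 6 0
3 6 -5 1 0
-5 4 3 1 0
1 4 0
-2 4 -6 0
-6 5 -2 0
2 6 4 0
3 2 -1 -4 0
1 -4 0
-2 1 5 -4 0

1

There are 2^6 = 64 truth assignments over (x1, x2, x3, x4, x5, x6).
Split on x2. With x2 = True, the clauses containing x2 are satisfied and ¬x2 drops from the rest; 1 of the 2^5 = 32 assignments to the other variables satisfy what remains.
With x2 = False, by the same count on the reduced clause set, 0 assignments work.
Total: 1 + 0 = 1.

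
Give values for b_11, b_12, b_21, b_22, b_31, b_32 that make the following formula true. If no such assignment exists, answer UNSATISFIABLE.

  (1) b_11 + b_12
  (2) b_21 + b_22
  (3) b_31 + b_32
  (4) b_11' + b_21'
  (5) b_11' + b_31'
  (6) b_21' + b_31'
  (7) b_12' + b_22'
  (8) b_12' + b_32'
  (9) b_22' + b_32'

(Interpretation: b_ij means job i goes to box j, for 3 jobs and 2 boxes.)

Try b_11 = 1.
(b_21') alone gives b_21 = 0.
(b_22) alone gives b_22 = 1.
(b_31') alone gives b_31 = 0.
(b_32) alone gives b_32 = 1.
That conflicts with the unit clause (b_32').
So b_11 must be the other value — set b_11 = 0.
(b_12) alone gives b_12 = 1.
(b_22') alone gives b_22 = 0.
(b_21) alone gives b_21 = 1.
(b_31') alone gives b_31 = 0.
(b_32) alone gives b_32 = 1.
That conflicts with the unit clause (b_32').
Both values of b_11 lead to a conflict.

UNSATISFIABLE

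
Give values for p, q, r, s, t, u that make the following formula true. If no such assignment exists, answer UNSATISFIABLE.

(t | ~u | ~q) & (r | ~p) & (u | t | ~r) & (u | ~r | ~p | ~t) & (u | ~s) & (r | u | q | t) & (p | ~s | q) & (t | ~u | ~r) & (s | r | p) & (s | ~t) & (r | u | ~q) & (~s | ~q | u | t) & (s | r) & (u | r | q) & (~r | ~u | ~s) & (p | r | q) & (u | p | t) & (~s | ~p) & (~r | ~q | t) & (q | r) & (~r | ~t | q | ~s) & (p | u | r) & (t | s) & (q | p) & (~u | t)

p ↦ 0, q ↦ 1, r ↦ 0, s ↦ 1, t ↦ 1, u ↦ 1

Branch on r: set r = 0.
From the singleton clause (~p), p = 0.
From the singleton clause (s), s = 1.
From the singleton clause (u), u = 1.
From the singleton clause (q), q = 1.
From the singleton clause (t), t = 1.
This assignment satisfies each clause.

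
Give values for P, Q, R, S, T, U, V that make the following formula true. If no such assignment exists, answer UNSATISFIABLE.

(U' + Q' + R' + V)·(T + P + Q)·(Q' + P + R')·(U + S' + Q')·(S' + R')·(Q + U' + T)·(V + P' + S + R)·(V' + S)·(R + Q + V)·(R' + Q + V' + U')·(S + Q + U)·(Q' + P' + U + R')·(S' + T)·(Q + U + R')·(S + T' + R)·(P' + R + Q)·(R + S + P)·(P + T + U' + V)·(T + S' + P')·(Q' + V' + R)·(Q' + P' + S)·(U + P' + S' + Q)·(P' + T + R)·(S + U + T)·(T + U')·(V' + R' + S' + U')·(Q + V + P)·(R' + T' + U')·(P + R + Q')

Try S = 1.
From the singleton clause (R'), R = 0.
From the singleton clause (T), T = 1.
Try U = 1.
Try Q = 1.
From the singleton clause (V'), V = 0.
From the singleton clause (P), P = 1.
All clauses are satisfied.

P=1, Q=1, R=0, S=1, T=1, U=1, V=0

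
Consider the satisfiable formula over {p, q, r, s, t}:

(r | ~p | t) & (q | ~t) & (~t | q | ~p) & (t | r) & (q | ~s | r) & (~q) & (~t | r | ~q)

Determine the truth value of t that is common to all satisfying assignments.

False

Suppose t = 1.
Unit clause (q) forces q = 1.
But (~q) is also a unit clause — contradiction.
So every satisfying assignment has t = False.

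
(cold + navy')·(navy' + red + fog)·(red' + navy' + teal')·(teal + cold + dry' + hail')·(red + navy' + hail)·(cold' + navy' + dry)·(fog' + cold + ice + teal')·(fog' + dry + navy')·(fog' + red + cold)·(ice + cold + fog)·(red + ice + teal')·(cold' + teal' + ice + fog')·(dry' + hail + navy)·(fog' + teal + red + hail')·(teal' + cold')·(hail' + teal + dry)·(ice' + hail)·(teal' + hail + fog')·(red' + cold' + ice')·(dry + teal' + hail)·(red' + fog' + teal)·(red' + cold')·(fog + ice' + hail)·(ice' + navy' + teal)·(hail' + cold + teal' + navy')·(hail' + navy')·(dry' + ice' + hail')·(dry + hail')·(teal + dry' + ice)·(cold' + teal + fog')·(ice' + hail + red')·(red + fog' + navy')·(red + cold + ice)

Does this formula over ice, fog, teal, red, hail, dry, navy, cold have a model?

Yes

Branch on cold: set cold = 1.
The clause (teal') is unit, so teal = 0.
The clause (red') is unit, so red = 0.
The clause (fog') is unit, so fog = 0.
The clause (navy') is unit, so navy = 0.
Branch on dry: set dry = 0.
The clause (hail') is unit, so hail = 0.
The clause (ice') is unit, so ice = 0.
All clauses are satisfied.
A satisfying assignment: ice=0,  fog=0,  teal=0,  red=0,  hail=0,  dry=0,  navy=0,  cold=1.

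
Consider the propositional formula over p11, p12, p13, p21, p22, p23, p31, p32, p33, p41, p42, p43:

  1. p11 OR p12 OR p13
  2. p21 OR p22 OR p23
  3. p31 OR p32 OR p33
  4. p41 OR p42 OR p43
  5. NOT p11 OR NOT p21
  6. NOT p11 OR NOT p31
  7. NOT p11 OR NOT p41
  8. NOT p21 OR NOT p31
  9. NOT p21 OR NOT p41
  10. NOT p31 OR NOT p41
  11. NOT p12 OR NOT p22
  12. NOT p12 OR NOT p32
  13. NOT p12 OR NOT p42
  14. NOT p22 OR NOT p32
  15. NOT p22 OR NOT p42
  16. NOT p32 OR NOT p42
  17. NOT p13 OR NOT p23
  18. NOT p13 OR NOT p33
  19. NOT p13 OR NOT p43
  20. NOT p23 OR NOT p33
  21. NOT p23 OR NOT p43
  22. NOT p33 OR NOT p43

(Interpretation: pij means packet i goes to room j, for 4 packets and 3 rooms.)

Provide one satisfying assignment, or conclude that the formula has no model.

UNSATISFIABLE

Suppose p11 = false.
Suppose p12 = true.
From the singleton clause (NOT p22), p22 = false.
From the singleton clause (NOT p32), p32 = false.
From the singleton clause (NOT p42), p42 = false.
Suppose p21 = true.
From the singleton clause (NOT p31), p31 = false.
From the singleton clause (p33), p33 = true.
From the singleton clause (NOT p41), p41 = false.
From the singleton clause (p43), p43 = true.
Now (NOT p43) is unsatisfied and unit — conflict.
Undo p21 and try p21 = false.
From the singleton clause (p23), p23 = true.
From the singleton clause (NOT p13), p13 = false.
From the singleton clause (NOT p33), p33 = false.
From the singleton clause (p31), p31 = true.
From the singleton clause (NOT p41), p41 = false.
From the singleton clause (p43), p43 = true.
Now (NOT p43) is unsatisfied and unit — conflict.
Either choice for p21 ends in contradiction.
Undo p12 and try p12 = false.
From the singleton clause (p13), p13 = true.
From the singleton clause (NOT p23), p23 = false.
From the singleton clause (NOT p33), p33 = false.
From the singleton clause (NOT p43), p43 = false.
Suppose p21 = true.
From the singleton clause (NOT p31), p31 = false.
From the singleton clause (p32), p32 = true.
From the singleton clause (NOT p41), p41 = false.
From the singleton clause (p42), p42 = true.
Now (NOT p42) is unsatisfied and unit — conflict.
Undo p21 and try p21 = false.
From the singleton clause (p22), p22 = true.
From the singleton clause (NOT p32), p32 = false.
From the singleton clause (p31), p31 = true.
From the singleton clause (NOT p41), p41 = false.
From the singleton clause (p42), p42 = true.
Now (NOT p42) is unsatisfied and unit — conflict.
Either choice for p21 ends in contradiction.
Either choice for p12 ends in contradiction.
Undo p11 and try p11 = true.
From the singleton clause (NOT p21), p21 = false.
From the singleton clause (NOT p31), p31 = false.
From the singleton clause (NOT p41), p41 = false.
Suppose p22 = true.
From the singleton clause (NOT p12), p12 = false.
From the singleton clause (NOT p32), p32 = false.
From the singleton clause (p33), p33 = true.
From the singleton clause (NOT p42), p42 = false.
From the singleton clause (p43), p43 = true.
Now (NOT p43) is unsatisfied and unit — conflict.
Undo p22 and try p22 = false.
From the singleton clause (p23), p23 = true.
From the singleton clause (NOT p13), p13 = false.
From the singleton clause (NOT p33), p33 = false.
From the singleton clause (p32), p32 = true.
From the singleton clause (NOT p12), p12 = false.
From the singleton clause (NOT p42), p42 = false.
From the singleton clause (p43), p43 = true.
Now (NOT p43) is unsatisfied and unit — conflict.
Either choice for p22 ends in contradiction.
Either choice for p11 ends in contradiction.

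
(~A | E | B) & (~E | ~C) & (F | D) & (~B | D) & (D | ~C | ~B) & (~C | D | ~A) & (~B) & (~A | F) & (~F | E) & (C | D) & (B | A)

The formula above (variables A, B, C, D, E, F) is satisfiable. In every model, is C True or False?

False

Suppose C = 1.
The clause (~E) is unit, so E = 0.
The clause (~B) is unit, so B = 0.
The clause (~A) is unit, so A = 0.
Now (A) is unsatisfied and unit — conflict.
So every satisfying assignment has C = False.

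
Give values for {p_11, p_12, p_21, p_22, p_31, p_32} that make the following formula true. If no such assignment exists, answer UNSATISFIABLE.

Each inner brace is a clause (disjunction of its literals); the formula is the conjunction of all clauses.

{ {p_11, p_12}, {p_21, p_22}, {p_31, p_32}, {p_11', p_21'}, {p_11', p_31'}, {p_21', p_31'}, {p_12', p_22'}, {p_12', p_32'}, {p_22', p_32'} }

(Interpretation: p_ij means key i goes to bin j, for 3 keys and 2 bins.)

UNSATISFIABLE

Suppose p_11 = 1.
(p_21') alone gives p_21 = 0.
(p_22) alone gives p_22 = 1.
(p_31') alone gives p_31 = 0.
(p_32) alone gives p_32 = 1.
Now (p_32') is unsatisfied and unit — conflict.
Undo p_11 and try p_11 = 0.
(p_12) alone gives p_12 = 1.
(p_22') alone gives p_22 = 0.
(p_21) alone gives p_21 = 1.
(p_31') alone gives p_31 = 0.
(p_32) alone gives p_32 = 1.
Now (p_32') is unsatisfied and unit — conflict.
Both values of p_11 lead to a conflict.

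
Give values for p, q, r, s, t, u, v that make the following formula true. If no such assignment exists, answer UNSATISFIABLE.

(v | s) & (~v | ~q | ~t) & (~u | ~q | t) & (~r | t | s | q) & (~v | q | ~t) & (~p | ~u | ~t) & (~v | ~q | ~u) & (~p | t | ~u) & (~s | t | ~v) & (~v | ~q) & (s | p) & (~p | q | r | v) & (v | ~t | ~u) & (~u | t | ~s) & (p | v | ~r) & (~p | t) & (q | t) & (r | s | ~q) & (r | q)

p ↦ 1, q ↦ 1, r ↦ 1, s ↦ 1, t ↦ 1, u ↦ 0, v ↦ 0

Suppose v = 0.
The clause (s) is unit, so s = 1.
Suppose t = 1.
The clause (~u) is unit, so u = 0.
Suppose p = 1.
Suppose q = 1.
Every clause is now satisfied; r is unconstrained.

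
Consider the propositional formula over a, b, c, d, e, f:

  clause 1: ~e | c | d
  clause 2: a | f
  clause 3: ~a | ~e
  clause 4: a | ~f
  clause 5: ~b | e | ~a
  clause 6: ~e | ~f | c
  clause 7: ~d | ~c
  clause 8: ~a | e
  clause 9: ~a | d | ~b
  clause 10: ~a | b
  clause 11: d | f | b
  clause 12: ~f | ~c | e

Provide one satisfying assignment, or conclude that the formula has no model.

Try a = 1.
(~e) alone gives e = 0.
That conflicts with the unit clause (e).
So a must be the other value — set a = 0.
(f) alone gives f = 1.
That conflicts with the unit clause (~f).
Neither a = 1 nor a = 0 works.

UNSATISFIABLE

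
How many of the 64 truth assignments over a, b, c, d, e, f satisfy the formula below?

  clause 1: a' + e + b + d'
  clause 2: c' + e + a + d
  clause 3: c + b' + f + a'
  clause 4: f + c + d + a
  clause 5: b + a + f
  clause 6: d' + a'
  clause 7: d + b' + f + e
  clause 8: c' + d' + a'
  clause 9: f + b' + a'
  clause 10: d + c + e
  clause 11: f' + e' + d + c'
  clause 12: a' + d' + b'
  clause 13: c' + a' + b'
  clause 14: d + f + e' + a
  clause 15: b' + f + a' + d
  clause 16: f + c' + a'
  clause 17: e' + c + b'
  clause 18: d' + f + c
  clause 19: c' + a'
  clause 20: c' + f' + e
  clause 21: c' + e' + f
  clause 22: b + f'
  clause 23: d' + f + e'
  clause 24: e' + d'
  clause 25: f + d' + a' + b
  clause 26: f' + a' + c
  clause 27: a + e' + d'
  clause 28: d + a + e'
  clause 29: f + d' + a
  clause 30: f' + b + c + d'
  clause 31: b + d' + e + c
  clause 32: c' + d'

There are 2^6 = 64 truth assignments over (a, b, c, d, e, f).
Split on c. With c = 1, the clauses containing c are satisfied and c' drops from the rest; 0 of the 2^5 = 32 assignments to the other variables satisfy what remains.
With c = 0, by the same count on the reduced clause set, 2 assignments work.
(One model: a=F, b=T, c=F, d=T, e=F, f=T.)
Total: 0 + 2 = 2.

2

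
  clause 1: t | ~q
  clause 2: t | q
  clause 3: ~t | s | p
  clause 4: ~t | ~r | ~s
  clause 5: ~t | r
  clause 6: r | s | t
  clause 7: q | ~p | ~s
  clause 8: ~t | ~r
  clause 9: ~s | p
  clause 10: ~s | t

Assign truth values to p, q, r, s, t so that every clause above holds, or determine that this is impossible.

Suppose t = 1.
(r) alone gives r = 1.
But (~r) is also a unit clause — contradiction.
Undo t and try t = 0.
(~q) alone gives q = 0.
But (q) is also a unit clause — contradiction.
Both values of t lead to a conflict.

UNSATISFIABLE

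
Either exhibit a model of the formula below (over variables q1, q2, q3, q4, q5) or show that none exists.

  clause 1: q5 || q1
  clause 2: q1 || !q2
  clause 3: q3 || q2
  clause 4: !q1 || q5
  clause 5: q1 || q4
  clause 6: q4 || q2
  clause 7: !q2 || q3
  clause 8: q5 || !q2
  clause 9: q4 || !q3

Case q5 = true:
Case q1 = true:
Case q3 = true:
(q4) alone gives q4 = true.
No clause remains; q2 is free.

q1 ↦ true, q2 ↦ false, q3 ↦ true, q4 ↦ true, q5 ↦ true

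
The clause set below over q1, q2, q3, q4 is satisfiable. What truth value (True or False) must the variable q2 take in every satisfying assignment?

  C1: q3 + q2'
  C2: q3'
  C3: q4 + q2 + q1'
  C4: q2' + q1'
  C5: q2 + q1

False

Suppose q2 = 1.
(q3) alone gives q3 = 1.
But (q3') is also a unit clause — contradiction.
So every satisfying assignment has q2 = False.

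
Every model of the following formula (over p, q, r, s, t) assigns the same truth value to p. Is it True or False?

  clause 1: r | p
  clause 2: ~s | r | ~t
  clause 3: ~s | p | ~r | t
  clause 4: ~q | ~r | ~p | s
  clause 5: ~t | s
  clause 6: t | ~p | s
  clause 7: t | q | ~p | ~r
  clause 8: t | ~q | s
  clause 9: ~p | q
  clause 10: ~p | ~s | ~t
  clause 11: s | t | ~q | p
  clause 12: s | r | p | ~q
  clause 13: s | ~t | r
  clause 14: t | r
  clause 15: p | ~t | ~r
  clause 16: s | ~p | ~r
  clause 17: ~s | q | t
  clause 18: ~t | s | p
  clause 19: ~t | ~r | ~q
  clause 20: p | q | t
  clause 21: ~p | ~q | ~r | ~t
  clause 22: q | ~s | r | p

Suppose p = 0.
Unit clause (r) forces r = 1.
Unit clause (~t) forces t = 0.
Unit clause (~s) forces s = 0.
Unit clause (~q) forces q = 0.
Now (q) is unsatisfied and unit — conflict.
So every satisfying assignment has p = True.

True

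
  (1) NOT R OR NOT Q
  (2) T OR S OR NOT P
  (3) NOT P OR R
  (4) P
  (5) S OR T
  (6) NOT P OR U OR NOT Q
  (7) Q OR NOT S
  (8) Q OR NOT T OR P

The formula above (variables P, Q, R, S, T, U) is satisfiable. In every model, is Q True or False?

Suppose Q = true.
From the singleton clause (NOT R), R = false.
From the singleton clause (NOT P), P = false.
But (P) is also a unit clause — contradiction.
So every satisfying assignment has Q = False.

False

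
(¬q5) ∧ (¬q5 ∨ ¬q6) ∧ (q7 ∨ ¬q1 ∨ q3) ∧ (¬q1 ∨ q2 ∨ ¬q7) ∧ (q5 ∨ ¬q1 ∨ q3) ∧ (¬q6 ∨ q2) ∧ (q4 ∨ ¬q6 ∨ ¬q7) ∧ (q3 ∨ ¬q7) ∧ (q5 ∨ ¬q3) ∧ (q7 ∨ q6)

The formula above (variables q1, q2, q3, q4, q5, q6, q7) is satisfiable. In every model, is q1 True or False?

Suppose q1 = True.
Unit clause (¬q5) forces q5 = False.
Unit clause (q3) forces q3 = True.
Now (¬q3) is unsatisfied and unit — conflict.
So every satisfying assignment has q1 = False.

False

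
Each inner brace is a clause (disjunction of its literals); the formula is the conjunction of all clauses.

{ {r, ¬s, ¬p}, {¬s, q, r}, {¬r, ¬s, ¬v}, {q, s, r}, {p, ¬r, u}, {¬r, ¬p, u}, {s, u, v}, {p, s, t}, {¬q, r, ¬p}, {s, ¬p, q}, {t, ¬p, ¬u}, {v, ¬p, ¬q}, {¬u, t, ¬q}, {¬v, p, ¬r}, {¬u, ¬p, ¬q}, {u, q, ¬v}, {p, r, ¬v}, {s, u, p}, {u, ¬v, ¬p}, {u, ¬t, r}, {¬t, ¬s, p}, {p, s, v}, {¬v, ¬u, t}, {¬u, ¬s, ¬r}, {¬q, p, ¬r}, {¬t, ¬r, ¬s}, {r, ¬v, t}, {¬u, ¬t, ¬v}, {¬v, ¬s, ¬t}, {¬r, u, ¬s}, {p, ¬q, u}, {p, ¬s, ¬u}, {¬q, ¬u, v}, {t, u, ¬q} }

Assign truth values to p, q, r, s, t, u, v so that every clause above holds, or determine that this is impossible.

Branch on r: set r = True.
Branch on s: set s = False.
Branch on p: set p = True.
Unit clause (u) forces u = True.
Unit clause (q) forces q = True.
That conflicts with the unit clause (¬q).
Backtrack on p: now try p = False.
Unit clause (u) forces u = True.
Unit clause (t) forces t = True.
Unit clause (¬v) forces v = False.
That conflicts with the unit clause (v).
Either choice for p ends in contradiction.
Backtrack on s: now try s = True.
Unit clause (¬v) forces v = False.
Unit clause (¬u) forces u = False.
That conflicts with the unit clause (u).
Either choice for s ends in contradiction.
Backtrack on r: now try r = False.
Branch on s: set s = False.
Unit clause (q) forces q = True.
Unit clause (¬p) forces p = False.
Unit clause (t) forces t = True.
Unit clause (¬v) forces v = False.
That conflicts with the unit clause (v).
Backtrack on s: now try s = True.
Unit clause (¬p) forces p = False.
Unit clause (q) forces q = True.
Unit clause (¬v) forces v = False.
Unit clause (¬t) forces t = False.
Unit clause (¬u) forces u = False.
That conflicts with the unit clause (u).
Either choice for s ends in contradiction.
Either choice for r ends in contradiction.

UNSATISFIABLE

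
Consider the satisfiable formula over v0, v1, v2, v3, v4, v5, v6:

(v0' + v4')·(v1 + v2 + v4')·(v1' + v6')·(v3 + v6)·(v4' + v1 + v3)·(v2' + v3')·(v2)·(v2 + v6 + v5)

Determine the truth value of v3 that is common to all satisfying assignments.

Suppose v3 = 1.
From the singleton clause (v2'), v2 = 0.
But (v2) is also a unit clause — contradiction.
So every satisfying assignment has v3 = False.

False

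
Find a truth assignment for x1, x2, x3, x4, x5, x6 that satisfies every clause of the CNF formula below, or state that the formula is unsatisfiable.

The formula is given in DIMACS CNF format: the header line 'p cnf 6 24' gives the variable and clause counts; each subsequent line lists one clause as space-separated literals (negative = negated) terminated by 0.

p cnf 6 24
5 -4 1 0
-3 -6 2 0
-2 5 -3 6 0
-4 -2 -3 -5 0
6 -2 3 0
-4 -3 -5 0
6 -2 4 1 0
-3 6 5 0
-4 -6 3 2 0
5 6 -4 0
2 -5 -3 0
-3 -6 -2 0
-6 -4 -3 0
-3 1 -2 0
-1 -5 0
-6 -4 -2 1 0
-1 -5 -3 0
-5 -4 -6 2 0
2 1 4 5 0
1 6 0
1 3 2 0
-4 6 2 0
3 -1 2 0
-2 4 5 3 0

Case x1 = True:
From the singleton clause (¬x5), x5 = False.
Case x3 = False:
From the singleton clause (x2), x2 = True.
From the singleton clause (x6), x6 = True.
From the singleton clause (x4), x4 = True.
This assignment satisfies each clause.

x1 ↦ True, x2 ↦ True, x3 ↦ False, x4 ↦ True, x5 ↦ False, x6 ↦ True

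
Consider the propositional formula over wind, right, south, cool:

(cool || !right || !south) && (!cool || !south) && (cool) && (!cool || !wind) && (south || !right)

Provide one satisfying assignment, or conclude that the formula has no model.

wind: false, right: false, south: false, cool: true

The clause (cool) is unit, so cool = true.
The clause (!south) is unit, so south = false.
The clause (!wind) is unit, so wind = false.
The clause (!right) is unit, so right = false.
This assignment satisfies each clause.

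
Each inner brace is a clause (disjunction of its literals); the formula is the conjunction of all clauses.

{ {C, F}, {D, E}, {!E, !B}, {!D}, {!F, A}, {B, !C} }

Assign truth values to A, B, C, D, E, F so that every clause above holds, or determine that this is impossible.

From the singleton clause (!D), D = false.
From the singleton clause (E), E = true.
From the singleton clause (!B), B = false.
From the singleton clause (!C), C = false.
From the singleton clause (F), F = true.
From the singleton clause (A), A = true.
Every clause now holds.

A=true, B=false, C=false, D=false, E=true, F=true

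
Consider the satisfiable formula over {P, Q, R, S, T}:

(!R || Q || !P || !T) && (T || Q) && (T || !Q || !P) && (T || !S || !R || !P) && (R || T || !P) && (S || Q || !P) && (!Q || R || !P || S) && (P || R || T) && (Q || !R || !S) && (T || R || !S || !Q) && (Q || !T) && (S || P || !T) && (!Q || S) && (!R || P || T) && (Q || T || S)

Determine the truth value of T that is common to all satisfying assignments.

Suppose T = false.
From the singleton clause (Q), Q = true.
From the singleton clause (!P), P = false.
From the singleton clause (R), R = true.
That conflicts with the unit clause (!R).
So every satisfying assignment has T = True.

True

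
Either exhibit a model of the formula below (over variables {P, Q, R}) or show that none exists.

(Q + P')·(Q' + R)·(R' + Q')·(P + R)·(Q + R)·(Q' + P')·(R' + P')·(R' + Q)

UNSATISFIABLE

Branch on Q: set Q = 1.
The clause (R) is unit, so R = 1.
That conflicts with the unit clause (R').
So Q must be the other value — set Q = 0.
The clause (P') is unit, so P = 0.
The clause (R) is unit, so R = 1.
That conflicts with the unit clause (R').
Either choice for Q ends in contradiction.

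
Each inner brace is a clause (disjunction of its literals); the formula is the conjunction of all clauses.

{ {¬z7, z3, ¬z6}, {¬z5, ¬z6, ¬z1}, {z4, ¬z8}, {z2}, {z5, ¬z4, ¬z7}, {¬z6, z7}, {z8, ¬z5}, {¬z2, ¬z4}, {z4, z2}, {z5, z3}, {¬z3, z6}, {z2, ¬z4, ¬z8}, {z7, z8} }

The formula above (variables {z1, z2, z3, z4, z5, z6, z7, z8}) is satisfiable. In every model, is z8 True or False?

False

Suppose z8 = True.
The clause (z4) is unit, so z4 = True.
The clause (z2) is unit, so z2 = True.
That conflicts with the unit clause (¬z2).
So every satisfying assignment has z8 = False.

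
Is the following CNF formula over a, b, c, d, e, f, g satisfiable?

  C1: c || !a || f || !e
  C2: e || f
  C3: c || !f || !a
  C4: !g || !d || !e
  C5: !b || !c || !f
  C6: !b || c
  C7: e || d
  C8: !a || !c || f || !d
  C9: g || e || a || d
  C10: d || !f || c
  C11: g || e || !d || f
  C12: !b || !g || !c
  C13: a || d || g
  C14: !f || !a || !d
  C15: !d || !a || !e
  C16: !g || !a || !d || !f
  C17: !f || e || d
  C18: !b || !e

Case e = true:
(!b) alone gives b = false.
Case g = true:
(!d) alone gives d = false.
Case f = false:
Case c = true:
No clause remains; a is free.
A satisfying assignment: a=false, b=false, c=true, d=false, e=true, f=false, g=true.

Yes, satisfiable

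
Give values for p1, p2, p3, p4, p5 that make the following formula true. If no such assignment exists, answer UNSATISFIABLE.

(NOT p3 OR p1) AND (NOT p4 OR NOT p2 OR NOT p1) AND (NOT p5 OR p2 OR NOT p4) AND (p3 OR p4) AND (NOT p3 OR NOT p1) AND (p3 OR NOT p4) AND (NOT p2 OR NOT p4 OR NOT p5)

Case p3 = false:
From the singleton clause (p4), p4 = true.
Now (NOT p4) is unsatisfied and unit — conflict.
So p3 must be the other value — set p3 = true.
From the singleton clause (p1), p1 = true.
Now (NOT p1) is unsatisfied and unit — conflict.
Both values of p3 lead to a conflict.

UNSATISFIABLE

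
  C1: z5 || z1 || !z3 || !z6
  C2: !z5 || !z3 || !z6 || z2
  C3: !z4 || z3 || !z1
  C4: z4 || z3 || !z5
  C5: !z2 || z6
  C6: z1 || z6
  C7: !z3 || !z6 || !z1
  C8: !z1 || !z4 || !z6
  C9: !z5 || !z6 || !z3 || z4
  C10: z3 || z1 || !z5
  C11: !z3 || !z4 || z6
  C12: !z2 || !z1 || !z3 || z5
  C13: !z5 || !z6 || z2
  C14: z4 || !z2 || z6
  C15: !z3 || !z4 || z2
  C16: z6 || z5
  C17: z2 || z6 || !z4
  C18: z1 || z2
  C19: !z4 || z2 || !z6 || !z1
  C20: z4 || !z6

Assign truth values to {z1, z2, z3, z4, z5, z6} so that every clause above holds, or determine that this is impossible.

z1=false; z2=true; z3=true; z4=true; z5=true; z6=true

Suppose z2 = true.
The clause (z6) is unit, so z6 = true.
The clause (z4) is unit, so z4 = true.
The clause (!z1) is unit, so z1 = false.
Suppose z5 = true.
The clause (z3) is unit, so z3 = true.
This assignment satisfies each clause.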